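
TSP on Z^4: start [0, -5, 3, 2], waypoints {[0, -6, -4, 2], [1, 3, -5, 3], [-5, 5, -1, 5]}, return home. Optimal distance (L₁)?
56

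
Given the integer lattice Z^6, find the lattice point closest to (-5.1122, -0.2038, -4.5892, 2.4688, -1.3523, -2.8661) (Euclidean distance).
(-5, 0, -5, 2, -1, -3)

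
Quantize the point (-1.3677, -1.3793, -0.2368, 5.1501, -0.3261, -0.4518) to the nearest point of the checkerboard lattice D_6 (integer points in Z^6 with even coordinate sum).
(-1, -1, 0, 5, 0, -1)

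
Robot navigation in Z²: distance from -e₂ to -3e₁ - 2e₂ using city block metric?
4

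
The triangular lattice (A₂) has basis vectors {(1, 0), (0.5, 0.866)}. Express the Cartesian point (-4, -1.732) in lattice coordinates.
-3b₁ - 2b₂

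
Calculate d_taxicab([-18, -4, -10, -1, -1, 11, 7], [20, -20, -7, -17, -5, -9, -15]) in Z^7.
119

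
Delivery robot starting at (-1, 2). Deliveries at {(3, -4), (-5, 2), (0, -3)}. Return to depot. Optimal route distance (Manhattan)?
28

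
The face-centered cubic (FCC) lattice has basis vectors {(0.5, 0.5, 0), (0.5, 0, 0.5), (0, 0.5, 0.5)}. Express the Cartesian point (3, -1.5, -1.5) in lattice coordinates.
3b₁ + 3b₂ - 6b₃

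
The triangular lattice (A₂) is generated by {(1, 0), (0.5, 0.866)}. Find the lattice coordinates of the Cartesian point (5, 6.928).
b₁ + 8b₂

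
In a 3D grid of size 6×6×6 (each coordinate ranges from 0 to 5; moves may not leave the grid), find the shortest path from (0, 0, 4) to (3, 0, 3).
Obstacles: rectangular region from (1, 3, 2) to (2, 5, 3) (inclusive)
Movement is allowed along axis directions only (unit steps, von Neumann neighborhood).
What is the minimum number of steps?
4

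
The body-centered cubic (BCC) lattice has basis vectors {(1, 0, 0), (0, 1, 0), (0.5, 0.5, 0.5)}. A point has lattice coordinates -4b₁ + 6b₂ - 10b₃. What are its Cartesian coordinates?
(-9, 1, -5)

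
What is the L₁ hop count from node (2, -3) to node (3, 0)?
4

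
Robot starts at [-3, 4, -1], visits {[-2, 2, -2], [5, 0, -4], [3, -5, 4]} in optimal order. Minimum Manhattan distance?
30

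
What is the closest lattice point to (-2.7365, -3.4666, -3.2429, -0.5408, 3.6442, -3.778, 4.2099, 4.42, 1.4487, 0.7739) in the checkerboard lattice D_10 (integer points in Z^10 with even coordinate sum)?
(-3, -3, -3, -1, 4, -4, 4, 4, 1, 1)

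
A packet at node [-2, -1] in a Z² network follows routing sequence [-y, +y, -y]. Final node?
(-2, -2)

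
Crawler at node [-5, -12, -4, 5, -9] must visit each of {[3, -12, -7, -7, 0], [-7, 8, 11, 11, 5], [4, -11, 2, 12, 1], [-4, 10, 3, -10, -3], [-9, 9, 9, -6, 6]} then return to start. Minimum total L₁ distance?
202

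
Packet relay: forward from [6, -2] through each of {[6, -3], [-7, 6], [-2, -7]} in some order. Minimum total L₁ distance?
31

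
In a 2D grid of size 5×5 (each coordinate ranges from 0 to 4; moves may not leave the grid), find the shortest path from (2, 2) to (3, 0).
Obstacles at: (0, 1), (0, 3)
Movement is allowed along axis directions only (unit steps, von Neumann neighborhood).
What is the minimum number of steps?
3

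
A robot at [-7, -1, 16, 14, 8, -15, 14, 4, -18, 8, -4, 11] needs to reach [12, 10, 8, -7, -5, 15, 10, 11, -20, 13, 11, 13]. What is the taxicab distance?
137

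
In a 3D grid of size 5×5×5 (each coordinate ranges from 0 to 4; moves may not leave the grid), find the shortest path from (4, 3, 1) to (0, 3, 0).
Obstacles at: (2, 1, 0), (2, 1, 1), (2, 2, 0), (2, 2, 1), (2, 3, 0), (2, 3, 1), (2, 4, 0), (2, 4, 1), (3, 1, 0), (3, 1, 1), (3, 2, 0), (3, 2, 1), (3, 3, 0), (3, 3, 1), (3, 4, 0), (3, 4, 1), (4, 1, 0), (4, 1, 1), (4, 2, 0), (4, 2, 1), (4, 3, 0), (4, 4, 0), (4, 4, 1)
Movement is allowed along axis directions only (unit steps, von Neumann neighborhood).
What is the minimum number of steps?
7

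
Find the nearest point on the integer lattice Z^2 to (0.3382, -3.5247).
(0, -4)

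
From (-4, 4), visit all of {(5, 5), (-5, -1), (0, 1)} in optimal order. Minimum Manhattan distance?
22
(one optimal route: (-4, 4) → (-5, -1) → (0, 1) → (5, 5))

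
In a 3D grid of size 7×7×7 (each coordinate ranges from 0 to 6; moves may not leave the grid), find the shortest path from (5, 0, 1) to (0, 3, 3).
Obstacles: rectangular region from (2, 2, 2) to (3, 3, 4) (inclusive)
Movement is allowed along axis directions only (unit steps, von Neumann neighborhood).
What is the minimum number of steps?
10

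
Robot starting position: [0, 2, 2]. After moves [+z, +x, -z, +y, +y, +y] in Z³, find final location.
(1, 5, 2)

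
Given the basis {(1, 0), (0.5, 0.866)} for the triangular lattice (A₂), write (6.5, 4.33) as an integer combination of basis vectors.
4b₁ + 5b₂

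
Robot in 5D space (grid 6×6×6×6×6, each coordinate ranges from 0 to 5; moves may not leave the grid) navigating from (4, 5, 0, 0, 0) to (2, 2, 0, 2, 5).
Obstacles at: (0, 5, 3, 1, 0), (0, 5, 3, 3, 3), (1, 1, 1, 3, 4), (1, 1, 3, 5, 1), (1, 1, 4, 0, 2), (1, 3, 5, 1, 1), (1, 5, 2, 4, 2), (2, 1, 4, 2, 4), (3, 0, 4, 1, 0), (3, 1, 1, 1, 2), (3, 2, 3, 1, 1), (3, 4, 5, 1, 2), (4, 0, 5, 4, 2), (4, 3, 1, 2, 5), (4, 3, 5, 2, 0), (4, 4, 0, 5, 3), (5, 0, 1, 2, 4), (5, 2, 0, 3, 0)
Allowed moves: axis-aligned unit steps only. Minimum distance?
12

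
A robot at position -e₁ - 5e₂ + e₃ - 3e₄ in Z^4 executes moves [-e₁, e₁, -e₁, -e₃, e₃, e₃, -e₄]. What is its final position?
(-2, -5, 2, -4)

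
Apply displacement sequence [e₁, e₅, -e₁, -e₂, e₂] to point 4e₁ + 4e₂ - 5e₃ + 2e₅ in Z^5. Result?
(4, 4, -5, 0, 3)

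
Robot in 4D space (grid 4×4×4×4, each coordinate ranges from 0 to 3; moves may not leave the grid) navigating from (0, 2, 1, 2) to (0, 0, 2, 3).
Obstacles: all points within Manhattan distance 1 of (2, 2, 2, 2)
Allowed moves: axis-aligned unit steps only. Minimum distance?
4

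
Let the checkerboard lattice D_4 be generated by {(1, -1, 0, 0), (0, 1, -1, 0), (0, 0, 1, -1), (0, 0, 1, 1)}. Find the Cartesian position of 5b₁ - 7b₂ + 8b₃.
(5, -12, 15, -8)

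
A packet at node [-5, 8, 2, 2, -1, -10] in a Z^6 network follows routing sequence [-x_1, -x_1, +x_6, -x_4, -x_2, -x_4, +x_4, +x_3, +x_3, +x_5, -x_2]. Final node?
(-7, 6, 4, 1, 0, -9)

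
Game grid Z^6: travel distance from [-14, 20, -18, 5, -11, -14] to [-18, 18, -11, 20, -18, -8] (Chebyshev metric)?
15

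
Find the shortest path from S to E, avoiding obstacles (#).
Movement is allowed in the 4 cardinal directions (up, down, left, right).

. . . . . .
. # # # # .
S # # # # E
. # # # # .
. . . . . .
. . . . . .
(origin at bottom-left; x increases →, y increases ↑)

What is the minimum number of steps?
9
(one shortest path: (0, 3) → (0, 2) → (0, 1) → (1, 1) → (2, 1) → (3, 1) → (4, 1) → (5, 1) → (5, 2) → (5, 3))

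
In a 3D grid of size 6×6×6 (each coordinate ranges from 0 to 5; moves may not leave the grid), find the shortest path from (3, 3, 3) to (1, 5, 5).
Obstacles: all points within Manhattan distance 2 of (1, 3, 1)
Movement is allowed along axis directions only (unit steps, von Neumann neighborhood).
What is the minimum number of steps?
6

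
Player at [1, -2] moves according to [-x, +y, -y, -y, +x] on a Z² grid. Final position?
(1, -3)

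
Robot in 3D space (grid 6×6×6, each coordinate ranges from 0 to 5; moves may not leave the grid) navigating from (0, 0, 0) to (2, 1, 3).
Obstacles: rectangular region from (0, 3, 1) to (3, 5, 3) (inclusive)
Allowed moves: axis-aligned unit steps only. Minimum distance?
6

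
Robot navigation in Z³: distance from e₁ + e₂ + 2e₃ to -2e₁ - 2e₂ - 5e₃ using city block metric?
13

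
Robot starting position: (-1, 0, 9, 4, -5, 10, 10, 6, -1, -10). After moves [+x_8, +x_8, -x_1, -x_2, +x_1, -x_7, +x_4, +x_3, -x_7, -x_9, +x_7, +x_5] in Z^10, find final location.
(-1, -1, 10, 5, -4, 10, 9, 8, -2, -10)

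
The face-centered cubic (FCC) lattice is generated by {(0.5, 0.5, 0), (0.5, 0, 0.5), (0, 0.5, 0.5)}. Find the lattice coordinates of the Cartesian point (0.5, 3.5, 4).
b₂ + 7b₃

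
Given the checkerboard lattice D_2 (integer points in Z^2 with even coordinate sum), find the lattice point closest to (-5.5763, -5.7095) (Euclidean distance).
(-6, -6)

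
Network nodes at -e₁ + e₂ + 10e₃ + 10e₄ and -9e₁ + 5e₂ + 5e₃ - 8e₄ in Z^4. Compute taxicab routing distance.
35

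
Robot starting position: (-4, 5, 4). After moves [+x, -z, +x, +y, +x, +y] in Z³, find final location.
(-1, 7, 3)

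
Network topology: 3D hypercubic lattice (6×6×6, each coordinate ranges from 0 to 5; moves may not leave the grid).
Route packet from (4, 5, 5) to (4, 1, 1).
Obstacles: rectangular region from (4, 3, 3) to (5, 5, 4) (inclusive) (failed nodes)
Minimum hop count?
8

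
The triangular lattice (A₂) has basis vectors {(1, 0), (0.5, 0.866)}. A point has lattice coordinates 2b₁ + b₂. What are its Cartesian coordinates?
(2.5, 0.866)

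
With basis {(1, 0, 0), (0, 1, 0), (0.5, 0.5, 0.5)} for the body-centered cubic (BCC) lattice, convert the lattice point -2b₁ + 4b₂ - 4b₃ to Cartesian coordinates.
(-4, 2, -2)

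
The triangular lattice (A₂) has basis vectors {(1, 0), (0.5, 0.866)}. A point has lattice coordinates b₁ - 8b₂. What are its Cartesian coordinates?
(-3, -6.928)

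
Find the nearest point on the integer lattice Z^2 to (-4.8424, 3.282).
(-5, 3)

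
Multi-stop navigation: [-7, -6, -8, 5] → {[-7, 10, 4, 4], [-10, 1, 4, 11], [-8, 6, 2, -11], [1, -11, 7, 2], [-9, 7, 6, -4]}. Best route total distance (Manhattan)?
113
(one optimal route: (-7, -6, -8, 5) → (1, -11, 7, 2) → (-10, 1, 4, 11) → (-7, 10, 4, 4) → (-9, 7, 6, -4) → (-8, 6, 2, -11))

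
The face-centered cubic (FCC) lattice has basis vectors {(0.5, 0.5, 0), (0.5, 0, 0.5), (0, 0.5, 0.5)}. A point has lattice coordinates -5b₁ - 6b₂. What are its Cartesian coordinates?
(-5.5, -2.5, -3)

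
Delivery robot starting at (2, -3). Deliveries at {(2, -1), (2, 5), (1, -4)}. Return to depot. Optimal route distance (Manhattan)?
20
(one optimal route: (2, -3) → (2, -1) → (2, 5) → (1, -4) → (2, -3))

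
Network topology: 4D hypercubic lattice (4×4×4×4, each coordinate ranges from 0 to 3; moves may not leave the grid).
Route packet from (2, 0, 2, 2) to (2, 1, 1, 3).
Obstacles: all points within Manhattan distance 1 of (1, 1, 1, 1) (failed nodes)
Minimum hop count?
3
(one shortest path: (2, 0, 2, 2) → (2, 1, 2, 2) → (2, 1, 1, 2) → (2, 1, 1, 3))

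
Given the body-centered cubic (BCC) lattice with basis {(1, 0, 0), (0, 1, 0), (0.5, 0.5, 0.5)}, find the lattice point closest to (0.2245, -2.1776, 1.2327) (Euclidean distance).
(0, -2, 1)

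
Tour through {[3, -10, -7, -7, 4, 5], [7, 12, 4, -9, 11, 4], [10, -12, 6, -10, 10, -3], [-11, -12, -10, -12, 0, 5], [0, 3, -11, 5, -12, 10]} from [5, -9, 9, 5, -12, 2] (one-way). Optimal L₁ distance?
211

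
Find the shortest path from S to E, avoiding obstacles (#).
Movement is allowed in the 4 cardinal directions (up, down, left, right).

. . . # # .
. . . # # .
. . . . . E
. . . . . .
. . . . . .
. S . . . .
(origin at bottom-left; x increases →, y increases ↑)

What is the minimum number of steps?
7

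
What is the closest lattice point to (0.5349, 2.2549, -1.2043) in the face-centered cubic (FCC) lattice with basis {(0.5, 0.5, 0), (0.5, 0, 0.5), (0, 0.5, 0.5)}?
(0.5, 2.5, -1)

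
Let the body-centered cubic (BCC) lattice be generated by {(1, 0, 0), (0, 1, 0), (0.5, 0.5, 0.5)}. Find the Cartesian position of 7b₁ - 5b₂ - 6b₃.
(4, -8, -3)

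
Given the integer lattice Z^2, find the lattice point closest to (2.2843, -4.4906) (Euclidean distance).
(2, -4)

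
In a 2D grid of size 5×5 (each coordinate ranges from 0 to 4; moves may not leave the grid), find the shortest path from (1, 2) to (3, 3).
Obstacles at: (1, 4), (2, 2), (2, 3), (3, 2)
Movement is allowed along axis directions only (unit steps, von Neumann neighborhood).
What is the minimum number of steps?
7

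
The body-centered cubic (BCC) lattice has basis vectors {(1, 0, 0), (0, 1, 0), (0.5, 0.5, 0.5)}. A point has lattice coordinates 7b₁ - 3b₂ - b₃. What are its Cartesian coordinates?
(6.5, -3.5, -0.5)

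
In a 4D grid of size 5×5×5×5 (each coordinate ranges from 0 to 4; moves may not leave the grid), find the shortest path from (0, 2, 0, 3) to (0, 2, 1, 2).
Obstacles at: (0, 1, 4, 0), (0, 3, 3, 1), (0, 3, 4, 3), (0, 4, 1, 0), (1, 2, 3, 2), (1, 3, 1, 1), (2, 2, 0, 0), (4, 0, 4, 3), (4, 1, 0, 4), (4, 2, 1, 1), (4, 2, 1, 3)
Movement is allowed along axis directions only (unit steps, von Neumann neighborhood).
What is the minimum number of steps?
2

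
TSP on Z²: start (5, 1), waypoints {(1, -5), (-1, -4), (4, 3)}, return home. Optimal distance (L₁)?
28
(one optimal route: (5, 1) → (1, -5) → (-1, -4) → (4, 3) → (5, 1))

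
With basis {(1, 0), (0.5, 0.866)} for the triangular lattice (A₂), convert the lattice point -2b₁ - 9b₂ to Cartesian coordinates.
(-6.5, -7.794)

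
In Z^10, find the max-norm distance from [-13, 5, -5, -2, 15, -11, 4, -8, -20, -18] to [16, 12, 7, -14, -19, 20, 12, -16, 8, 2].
34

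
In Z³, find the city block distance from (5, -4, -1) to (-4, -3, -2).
11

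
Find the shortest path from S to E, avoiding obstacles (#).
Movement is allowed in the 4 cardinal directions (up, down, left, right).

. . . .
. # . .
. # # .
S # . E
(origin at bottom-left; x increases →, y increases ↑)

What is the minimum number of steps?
9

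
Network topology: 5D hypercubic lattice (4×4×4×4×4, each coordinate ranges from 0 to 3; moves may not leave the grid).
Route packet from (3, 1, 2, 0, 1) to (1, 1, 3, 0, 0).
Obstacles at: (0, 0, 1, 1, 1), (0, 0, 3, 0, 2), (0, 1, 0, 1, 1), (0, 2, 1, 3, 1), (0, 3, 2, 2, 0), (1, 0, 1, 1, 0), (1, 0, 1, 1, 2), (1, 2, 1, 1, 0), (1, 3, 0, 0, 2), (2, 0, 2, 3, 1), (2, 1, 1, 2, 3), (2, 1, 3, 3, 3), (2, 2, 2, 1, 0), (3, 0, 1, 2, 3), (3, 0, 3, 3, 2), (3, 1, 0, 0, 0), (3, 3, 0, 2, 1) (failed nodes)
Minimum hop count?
4
(one shortest path: (3, 1, 2, 0, 1) → (2, 1, 2, 0, 1) → (1, 1, 2, 0, 1) → (1, 1, 3, 0, 1) → (1, 1, 3, 0, 0))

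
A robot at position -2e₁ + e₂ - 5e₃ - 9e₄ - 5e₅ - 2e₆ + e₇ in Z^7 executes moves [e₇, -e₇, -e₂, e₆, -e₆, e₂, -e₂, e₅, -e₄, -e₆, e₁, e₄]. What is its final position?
(-1, 0, -5, -9, -4, -3, 1)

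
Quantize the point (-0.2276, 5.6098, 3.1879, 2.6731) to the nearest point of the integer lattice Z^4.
(0, 6, 3, 3)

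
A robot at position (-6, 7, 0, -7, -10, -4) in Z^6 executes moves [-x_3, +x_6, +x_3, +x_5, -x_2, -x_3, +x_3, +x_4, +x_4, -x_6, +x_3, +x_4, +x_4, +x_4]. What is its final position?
(-6, 6, 1, -2, -9, -4)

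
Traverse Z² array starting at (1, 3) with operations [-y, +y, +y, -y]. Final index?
(1, 3)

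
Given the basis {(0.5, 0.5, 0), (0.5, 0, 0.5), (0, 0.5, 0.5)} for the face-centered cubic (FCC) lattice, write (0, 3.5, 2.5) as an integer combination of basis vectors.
b₁ - b₂ + 6b₃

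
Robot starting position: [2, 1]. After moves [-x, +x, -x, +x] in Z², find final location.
(2, 1)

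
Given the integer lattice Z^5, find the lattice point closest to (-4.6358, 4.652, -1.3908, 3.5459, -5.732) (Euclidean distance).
(-5, 5, -1, 4, -6)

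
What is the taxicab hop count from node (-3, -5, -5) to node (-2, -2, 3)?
12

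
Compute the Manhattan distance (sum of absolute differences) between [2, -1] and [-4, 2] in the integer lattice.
9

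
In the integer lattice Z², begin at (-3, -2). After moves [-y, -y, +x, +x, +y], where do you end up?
(-1, -3)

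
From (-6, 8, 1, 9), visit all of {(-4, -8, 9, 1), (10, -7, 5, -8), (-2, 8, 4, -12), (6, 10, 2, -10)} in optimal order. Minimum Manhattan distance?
96
(one optimal route: (-6, 8, 1, 9) → (-2, 8, 4, -12) → (6, 10, 2, -10) → (10, -7, 5, -8) → (-4, -8, 9, 1))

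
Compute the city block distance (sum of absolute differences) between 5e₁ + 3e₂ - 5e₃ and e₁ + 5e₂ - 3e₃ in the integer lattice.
8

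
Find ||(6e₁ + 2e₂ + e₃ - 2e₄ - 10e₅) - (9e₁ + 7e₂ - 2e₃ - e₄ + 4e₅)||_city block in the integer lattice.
26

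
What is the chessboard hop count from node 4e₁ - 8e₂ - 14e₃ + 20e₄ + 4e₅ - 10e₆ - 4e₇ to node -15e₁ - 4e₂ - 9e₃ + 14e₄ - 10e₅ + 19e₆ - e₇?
29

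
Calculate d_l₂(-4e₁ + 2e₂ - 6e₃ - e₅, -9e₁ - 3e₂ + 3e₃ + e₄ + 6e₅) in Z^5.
13.4536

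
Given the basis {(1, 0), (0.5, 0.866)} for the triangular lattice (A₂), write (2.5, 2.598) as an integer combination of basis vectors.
b₁ + 3b₂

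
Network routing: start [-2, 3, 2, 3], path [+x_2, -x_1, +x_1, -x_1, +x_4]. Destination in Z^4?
(-3, 4, 2, 4)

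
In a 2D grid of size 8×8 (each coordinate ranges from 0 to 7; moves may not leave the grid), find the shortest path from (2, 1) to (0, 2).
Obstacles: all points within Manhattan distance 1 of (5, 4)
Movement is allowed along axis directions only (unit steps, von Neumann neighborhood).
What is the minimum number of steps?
3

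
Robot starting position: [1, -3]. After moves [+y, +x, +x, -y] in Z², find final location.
(3, -3)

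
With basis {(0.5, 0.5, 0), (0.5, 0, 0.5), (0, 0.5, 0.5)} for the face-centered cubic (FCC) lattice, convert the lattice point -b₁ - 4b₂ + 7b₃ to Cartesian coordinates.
(-2.5, 3, 1.5)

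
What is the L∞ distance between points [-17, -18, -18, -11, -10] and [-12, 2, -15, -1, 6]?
20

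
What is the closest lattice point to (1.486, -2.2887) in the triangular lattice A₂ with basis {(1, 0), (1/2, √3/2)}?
(1.5, -2.598)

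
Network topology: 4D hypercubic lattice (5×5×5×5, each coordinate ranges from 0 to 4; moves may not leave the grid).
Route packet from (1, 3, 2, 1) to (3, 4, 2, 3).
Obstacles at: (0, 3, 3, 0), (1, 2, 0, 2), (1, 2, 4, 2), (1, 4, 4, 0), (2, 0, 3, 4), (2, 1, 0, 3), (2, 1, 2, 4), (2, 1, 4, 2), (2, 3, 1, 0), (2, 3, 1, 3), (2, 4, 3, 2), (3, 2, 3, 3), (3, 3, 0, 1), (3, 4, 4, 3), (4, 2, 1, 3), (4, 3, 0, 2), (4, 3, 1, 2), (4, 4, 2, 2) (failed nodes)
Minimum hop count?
5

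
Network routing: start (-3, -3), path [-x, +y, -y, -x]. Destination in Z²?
(-5, -3)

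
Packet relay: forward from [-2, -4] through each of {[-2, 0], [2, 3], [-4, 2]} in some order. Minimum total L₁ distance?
15
(one optimal route: (-2, -4) → (-2, 0) → (-4, 2) → (2, 3))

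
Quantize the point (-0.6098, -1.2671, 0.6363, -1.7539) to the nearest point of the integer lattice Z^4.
(-1, -1, 1, -2)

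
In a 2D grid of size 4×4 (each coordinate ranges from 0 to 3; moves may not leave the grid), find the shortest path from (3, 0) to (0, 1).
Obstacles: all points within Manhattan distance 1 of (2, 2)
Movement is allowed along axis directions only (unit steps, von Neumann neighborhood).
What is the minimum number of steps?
4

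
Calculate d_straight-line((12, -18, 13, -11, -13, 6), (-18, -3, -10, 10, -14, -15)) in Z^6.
50.3686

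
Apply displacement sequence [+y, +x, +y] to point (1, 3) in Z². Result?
(2, 5)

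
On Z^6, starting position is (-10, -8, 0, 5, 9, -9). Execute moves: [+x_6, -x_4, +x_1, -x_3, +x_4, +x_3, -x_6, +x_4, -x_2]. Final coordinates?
(-9, -9, 0, 6, 9, -9)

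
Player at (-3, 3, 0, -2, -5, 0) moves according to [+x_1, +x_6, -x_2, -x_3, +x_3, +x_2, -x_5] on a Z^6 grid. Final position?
(-2, 3, 0, -2, -6, 1)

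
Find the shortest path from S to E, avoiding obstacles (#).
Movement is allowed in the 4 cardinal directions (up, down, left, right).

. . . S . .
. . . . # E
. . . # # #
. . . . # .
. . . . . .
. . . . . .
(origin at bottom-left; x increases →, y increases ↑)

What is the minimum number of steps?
3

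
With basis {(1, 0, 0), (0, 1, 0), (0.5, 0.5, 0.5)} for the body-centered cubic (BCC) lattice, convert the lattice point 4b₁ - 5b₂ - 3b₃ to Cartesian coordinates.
(2.5, -6.5, -1.5)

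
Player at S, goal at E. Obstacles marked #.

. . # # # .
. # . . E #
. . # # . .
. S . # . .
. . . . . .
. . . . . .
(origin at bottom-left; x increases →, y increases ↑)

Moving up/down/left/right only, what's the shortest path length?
7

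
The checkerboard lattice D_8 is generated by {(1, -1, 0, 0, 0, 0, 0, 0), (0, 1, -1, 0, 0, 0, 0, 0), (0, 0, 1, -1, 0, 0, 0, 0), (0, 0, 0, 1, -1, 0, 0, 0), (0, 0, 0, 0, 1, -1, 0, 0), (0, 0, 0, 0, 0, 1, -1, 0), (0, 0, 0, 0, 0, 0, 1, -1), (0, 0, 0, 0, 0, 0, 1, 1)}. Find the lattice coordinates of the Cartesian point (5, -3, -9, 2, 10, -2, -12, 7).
5b₁ + 2b₂ - 7b₃ - 5b₄ + 5b₅ + 3b₆ - 8b₇ - b₈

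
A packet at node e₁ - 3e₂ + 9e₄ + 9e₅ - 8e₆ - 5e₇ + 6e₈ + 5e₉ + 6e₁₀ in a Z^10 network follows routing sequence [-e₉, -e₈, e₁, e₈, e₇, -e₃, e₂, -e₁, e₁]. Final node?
(2, -2, -1, 9, 9, -8, -4, 6, 4, 6)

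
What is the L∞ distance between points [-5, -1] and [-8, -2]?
3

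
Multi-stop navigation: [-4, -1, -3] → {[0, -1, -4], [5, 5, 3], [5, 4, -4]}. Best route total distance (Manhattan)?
23
(one optimal route: (-4, -1, -3) → (0, -1, -4) → (5, 4, -4) → (5, 5, 3))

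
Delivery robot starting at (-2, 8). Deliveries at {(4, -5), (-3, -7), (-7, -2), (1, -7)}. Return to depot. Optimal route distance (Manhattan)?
52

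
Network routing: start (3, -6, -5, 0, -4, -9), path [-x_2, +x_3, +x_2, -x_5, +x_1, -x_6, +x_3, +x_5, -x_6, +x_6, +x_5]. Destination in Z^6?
(4, -6, -3, 0, -3, -10)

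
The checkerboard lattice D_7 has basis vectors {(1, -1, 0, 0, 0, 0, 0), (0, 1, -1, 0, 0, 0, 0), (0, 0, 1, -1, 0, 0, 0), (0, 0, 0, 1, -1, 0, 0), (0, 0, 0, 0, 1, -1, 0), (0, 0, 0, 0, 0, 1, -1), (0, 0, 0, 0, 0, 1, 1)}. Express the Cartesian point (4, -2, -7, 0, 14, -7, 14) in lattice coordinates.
4b₁ + 2b₂ - 5b₃ - 5b₄ + 9b₅ - 6b₆ + 8b₇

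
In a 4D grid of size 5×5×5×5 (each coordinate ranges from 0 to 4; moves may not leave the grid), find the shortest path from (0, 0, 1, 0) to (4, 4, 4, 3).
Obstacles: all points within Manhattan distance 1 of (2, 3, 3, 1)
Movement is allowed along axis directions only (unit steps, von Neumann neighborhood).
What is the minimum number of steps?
14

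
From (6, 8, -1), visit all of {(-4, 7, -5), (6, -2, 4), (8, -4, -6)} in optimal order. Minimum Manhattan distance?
53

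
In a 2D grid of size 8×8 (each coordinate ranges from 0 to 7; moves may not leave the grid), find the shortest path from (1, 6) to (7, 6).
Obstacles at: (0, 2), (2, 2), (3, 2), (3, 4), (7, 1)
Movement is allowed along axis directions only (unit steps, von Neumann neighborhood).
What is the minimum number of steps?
6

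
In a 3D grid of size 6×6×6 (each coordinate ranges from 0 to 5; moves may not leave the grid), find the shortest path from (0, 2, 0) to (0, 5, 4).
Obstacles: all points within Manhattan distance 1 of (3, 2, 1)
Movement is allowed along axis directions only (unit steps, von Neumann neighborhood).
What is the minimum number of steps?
7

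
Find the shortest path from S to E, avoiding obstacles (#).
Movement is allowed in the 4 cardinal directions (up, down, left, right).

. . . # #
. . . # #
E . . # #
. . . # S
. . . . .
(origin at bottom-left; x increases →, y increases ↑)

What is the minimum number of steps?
7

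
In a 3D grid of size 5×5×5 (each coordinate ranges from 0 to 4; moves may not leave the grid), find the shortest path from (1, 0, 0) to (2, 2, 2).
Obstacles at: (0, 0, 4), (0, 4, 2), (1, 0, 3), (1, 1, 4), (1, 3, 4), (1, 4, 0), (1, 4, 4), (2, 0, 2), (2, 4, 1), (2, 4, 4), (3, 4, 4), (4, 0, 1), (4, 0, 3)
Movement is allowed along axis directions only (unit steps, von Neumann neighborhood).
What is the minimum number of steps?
5
(one shortest path: (1, 0, 0) → (2, 0, 0) → (2, 1, 0) → (2, 2, 0) → (2, 2, 1) → (2, 2, 2))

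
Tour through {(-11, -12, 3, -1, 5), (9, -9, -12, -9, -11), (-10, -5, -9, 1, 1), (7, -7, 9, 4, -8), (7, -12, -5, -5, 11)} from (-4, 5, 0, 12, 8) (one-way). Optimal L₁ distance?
184
(one optimal route: (-4, 5, 0, 12, 8) → (-10, -5, -9, 1, 1) → (-11, -12, 3, -1, 5) → (7, -12, -5, -5, 11) → (9, -9, -12, -9, -11) → (7, -7, 9, 4, -8))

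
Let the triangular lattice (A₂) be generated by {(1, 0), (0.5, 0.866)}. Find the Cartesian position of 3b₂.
(1.5, 2.598)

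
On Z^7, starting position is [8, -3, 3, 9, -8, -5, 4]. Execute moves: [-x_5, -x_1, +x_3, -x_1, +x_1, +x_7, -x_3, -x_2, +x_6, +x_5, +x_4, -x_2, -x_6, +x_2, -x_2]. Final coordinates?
(7, -5, 3, 10, -8, -5, 5)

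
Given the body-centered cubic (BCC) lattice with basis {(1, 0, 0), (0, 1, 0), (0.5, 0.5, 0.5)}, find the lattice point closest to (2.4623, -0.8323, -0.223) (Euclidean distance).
(2.5, -0.5, -0.5)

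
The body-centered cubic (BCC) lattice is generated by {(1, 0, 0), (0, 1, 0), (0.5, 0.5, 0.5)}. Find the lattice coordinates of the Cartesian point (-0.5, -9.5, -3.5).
3b₁ - 6b₂ - 7b₃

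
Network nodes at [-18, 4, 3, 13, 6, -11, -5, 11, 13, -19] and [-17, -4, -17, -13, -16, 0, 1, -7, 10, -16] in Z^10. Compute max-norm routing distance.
26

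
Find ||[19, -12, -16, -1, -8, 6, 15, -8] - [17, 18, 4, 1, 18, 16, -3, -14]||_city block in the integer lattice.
114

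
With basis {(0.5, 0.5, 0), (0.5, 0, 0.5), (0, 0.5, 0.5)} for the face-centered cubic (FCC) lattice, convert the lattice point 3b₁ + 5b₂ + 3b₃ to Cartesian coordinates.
(4, 3, 4)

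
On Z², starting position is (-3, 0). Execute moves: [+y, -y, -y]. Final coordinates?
(-3, -1)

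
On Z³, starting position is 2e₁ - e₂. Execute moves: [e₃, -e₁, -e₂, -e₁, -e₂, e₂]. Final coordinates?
(0, -2, 1)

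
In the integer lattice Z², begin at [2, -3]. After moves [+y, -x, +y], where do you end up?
(1, -1)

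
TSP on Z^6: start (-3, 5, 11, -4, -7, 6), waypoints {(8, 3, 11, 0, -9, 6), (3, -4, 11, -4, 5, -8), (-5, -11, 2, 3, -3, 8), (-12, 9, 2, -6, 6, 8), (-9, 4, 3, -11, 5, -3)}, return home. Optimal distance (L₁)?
214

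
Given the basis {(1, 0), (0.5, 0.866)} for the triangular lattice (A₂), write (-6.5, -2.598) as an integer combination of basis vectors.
-5b₁ - 3b₂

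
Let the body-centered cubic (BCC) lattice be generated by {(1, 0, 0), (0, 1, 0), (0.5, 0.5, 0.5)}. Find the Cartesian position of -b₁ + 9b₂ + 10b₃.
(4, 14, 5)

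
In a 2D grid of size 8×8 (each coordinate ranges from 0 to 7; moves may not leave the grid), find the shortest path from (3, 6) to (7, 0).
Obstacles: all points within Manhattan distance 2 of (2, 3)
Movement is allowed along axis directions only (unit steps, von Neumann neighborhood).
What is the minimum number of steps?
10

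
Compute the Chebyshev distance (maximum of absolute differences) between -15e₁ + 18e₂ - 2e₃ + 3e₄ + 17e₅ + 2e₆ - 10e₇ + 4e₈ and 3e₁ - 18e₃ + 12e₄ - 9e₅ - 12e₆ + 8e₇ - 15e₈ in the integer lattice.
26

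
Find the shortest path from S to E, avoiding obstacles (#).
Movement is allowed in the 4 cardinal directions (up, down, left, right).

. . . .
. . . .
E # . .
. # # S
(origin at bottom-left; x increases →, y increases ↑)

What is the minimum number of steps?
6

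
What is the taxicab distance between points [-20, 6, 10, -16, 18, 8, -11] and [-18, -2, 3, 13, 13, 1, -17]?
64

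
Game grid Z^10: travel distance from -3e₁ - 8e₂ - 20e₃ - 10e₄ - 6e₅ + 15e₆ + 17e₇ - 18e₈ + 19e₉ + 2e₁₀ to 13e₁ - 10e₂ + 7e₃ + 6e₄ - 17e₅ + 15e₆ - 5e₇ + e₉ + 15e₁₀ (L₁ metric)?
143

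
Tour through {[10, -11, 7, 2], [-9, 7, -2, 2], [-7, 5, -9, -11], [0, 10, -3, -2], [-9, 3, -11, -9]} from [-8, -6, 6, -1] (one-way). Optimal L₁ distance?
121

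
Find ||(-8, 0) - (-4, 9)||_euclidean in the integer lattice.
9.84886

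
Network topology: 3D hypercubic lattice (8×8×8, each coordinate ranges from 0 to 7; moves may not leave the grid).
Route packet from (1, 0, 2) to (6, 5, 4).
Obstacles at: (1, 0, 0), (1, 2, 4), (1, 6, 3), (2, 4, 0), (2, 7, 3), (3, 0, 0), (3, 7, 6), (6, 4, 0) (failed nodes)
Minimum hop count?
12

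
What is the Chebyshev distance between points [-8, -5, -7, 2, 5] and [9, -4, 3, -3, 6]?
17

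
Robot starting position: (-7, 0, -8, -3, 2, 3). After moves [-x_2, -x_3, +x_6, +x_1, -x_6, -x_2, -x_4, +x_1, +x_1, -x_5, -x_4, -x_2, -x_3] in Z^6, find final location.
(-4, -3, -10, -5, 1, 3)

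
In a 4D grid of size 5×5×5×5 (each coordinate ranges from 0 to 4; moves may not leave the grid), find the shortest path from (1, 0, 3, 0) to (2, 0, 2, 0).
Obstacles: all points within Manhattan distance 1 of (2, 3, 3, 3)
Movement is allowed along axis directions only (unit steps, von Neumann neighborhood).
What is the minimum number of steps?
2
(one shortest path: (1, 0, 3, 0) → (2, 0, 3, 0) → (2, 0, 2, 0))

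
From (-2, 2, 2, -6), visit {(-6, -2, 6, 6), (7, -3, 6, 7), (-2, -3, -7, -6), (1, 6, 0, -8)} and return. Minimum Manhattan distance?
106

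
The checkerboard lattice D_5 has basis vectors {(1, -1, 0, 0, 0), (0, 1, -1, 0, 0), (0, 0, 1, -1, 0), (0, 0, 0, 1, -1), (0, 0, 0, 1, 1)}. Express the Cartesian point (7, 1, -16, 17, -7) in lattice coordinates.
7b₁ + 8b₂ - 8b₃ + 8b₄ + b₅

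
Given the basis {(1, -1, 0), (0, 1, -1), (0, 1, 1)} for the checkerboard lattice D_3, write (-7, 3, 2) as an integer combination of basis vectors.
-7b₁ - 3b₂ - b₃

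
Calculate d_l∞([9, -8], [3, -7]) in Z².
6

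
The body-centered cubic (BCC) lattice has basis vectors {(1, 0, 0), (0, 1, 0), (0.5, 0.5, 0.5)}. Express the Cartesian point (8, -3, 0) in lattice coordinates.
8b₁ - 3b₂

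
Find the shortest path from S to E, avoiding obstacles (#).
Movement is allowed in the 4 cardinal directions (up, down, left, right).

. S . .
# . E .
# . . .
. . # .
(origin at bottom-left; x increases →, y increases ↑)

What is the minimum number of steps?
2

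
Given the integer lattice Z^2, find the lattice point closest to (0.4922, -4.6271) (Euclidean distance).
(0, -5)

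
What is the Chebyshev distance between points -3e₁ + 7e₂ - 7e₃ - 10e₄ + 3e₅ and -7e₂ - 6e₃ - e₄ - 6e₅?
14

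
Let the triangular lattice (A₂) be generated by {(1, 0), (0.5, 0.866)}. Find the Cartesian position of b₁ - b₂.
(0.5, -0.866)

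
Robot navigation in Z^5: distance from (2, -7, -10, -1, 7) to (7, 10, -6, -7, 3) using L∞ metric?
17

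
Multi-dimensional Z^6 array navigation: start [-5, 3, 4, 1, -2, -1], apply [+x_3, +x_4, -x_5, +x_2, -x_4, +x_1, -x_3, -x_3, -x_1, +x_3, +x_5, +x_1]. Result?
(-4, 4, 4, 1, -2, -1)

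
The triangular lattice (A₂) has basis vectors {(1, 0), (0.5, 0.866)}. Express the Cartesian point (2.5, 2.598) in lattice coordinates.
b₁ + 3b₂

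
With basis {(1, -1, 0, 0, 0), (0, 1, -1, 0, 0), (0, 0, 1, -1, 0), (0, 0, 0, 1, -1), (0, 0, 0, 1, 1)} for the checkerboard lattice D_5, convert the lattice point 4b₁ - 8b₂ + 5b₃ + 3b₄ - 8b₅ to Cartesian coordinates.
(4, -12, 13, -10, -11)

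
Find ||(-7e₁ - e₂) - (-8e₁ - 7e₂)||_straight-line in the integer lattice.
6.08276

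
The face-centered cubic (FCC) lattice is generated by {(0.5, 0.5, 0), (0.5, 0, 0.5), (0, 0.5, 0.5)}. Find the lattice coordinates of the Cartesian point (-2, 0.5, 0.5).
-2b₁ - 2b₂ + 3b₃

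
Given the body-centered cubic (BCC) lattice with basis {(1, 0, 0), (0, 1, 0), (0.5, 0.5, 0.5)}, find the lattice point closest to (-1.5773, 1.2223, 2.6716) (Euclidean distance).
(-1.5, 1.5, 2.5)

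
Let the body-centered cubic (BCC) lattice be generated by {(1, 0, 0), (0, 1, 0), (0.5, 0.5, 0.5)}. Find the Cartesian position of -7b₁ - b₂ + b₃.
(-6.5, -0.5, 0.5)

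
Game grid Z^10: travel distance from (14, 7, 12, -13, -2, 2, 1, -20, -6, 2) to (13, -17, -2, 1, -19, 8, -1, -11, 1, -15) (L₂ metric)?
41.4367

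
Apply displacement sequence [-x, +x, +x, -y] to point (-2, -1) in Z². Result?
(-1, -2)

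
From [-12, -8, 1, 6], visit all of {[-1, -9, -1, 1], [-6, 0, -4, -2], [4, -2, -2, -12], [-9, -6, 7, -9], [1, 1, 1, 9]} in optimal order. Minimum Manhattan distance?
118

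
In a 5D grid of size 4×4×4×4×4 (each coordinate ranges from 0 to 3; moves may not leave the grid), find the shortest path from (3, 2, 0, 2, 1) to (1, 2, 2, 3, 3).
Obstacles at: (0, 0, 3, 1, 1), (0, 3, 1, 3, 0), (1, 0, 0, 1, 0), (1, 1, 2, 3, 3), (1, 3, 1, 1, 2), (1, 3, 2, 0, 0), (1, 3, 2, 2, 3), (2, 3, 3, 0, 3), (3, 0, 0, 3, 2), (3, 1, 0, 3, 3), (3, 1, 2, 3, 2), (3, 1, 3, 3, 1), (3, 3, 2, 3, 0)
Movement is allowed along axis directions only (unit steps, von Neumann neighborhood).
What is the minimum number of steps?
7
(one shortest path: (3, 2, 0, 2, 1) → (2, 2, 0, 2, 1) → (1, 2, 0, 2, 1) → (1, 2, 1, 2, 1) → (1, 2, 2, 2, 1) → (1, 2, 2, 3, 1) → (1, 2, 2, 3, 2) → (1, 2, 2, 3, 3))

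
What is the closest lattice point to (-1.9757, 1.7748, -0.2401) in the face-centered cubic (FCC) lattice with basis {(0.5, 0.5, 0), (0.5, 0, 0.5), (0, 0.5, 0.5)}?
(-2, 2, 0)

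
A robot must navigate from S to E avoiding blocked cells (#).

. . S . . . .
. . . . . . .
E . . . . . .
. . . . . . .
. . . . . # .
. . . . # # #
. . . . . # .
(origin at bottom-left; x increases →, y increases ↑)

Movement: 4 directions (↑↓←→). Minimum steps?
4
(one shortest path: (2, 6) → (1, 6) → (0, 6) → (0, 5) → (0, 4))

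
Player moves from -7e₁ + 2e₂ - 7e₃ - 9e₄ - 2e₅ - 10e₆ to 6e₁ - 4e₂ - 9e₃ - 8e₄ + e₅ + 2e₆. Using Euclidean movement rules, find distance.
19.0526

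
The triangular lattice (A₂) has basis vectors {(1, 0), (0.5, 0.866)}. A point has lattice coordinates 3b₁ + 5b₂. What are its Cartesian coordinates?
(5.5, 4.33)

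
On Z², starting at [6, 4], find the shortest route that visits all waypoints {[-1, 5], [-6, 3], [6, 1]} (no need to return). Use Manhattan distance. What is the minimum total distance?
21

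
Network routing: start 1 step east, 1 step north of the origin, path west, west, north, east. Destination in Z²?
(0, 2)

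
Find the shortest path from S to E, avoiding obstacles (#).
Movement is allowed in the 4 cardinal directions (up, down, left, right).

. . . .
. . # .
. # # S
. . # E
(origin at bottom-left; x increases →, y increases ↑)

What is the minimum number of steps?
1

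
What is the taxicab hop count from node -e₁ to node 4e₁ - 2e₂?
7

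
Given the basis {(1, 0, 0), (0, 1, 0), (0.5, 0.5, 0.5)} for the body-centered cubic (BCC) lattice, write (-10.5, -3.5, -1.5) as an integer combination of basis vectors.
-9b₁ - 2b₂ - 3b₃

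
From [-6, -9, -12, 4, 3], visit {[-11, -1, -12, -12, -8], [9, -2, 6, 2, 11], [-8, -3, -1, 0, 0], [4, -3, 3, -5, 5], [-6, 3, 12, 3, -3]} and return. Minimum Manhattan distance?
208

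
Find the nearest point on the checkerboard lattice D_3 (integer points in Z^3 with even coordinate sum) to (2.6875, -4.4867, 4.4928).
(3, -4, 5)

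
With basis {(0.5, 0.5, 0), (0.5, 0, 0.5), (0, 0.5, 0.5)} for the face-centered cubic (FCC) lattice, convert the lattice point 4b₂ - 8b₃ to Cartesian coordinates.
(2, -4, -2)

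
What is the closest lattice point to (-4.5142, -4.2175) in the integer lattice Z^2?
(-5, -4)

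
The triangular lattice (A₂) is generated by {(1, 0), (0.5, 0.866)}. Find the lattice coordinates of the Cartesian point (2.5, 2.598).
b₁ + 3b₂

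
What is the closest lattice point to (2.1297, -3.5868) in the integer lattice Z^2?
(2, -4)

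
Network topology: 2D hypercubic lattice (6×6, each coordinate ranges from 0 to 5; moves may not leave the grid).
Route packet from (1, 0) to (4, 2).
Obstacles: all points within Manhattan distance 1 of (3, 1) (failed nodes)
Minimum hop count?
7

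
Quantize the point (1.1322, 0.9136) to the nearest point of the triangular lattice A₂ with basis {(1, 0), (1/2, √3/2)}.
(1.5, 0.866)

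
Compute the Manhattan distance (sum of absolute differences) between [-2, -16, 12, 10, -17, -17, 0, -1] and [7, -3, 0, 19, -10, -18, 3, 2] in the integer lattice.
57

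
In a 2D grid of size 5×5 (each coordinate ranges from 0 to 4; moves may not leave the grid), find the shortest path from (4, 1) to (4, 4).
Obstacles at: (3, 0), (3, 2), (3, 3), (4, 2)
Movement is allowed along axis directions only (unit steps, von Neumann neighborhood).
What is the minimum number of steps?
7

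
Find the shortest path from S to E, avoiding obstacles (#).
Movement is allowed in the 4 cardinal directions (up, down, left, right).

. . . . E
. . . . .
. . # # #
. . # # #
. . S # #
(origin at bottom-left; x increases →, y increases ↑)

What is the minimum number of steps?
8
(one shortest path: (2, 0) → (1, 0) → (1, 1) → (1, 2) → (1, 3) → (2, 3) → (3, 3) → (4, 3) → (4, 4))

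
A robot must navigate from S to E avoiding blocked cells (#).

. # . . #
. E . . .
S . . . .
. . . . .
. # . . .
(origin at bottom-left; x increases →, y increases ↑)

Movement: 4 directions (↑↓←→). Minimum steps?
2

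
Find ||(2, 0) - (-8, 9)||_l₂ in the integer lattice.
13.4536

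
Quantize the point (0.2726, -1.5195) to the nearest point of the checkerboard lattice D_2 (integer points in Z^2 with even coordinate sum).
(0, -2)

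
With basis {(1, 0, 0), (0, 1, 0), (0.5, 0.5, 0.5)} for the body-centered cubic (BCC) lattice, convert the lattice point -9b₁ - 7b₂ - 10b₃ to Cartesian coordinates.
(-14, -12, -5)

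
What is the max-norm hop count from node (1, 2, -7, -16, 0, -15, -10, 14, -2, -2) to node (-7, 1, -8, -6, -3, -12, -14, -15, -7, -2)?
29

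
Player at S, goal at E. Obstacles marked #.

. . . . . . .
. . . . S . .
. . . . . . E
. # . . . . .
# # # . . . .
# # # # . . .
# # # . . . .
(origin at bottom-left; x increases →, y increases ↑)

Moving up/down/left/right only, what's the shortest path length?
3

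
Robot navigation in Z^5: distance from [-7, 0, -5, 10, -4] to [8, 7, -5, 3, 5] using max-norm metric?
15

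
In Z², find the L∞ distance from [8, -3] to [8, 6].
9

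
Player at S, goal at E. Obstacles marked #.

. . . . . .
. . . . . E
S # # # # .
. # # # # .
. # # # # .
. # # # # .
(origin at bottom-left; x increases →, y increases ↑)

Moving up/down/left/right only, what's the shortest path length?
6
(one shortest path: (0, 3) → (0, 4) → (1, 4) → (2, 4) → (3, 4) → (4, 4) → (5, 4))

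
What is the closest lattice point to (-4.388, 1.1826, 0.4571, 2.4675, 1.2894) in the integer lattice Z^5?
(-4, 1, 0, 2, 1)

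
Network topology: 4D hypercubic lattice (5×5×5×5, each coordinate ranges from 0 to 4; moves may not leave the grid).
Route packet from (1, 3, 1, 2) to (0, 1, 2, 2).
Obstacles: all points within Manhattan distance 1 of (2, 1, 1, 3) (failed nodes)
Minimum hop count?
4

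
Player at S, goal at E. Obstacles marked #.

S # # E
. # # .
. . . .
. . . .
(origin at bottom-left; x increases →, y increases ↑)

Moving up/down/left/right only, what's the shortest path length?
7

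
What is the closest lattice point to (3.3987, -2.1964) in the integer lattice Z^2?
(3, -2)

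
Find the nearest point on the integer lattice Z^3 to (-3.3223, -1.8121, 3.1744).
(-3, -2, 3)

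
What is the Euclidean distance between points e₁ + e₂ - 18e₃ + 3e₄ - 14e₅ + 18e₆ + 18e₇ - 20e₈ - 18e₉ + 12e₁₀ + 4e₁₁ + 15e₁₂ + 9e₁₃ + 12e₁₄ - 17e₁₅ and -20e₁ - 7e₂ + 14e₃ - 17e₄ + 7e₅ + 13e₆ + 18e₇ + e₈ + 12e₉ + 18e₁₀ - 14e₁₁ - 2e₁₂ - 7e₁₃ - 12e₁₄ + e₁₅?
74.4379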